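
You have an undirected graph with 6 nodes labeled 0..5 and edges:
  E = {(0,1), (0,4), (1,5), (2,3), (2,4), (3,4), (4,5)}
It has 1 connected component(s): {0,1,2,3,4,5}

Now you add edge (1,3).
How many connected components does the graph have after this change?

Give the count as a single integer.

Initial component count: 1
Add (1,3): endpoints already in same component. Count unchanged: 1.
New component count: 1

Answer: 1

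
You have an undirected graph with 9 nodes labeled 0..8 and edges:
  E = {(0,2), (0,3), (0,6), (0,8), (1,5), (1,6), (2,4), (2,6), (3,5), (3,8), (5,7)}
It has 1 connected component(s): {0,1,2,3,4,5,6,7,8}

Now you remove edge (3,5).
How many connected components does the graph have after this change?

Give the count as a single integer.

Initial component count: 1
Remove (3,5): not a bridge. Count unchanged: 1.
  After removal, components: {0,1,2,3,4,5,6,7,8}
New component count: 1

Answer: 1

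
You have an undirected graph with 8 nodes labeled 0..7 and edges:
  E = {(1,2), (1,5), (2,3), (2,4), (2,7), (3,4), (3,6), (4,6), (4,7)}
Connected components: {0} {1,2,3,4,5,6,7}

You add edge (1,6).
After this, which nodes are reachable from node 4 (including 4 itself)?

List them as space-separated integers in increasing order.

Before: nodes reachable from 4: {1,2,3,4,5,6,7}
Adding (1,6): both endpoints already in same component. Reachability from 4 unchanged.
After: nodes reachable from 4: {1,2,3,4,5,6,7}

Answer: 1 2 3 4 5 6 7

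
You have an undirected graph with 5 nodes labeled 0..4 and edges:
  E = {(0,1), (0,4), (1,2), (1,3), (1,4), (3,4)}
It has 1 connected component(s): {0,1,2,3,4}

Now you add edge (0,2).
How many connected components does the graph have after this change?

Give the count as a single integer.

Answer: 1

Derivation:
Initial component count: 1
Add (0,2): endpoints already in same component. Count unchanged: 1.
New component count: 1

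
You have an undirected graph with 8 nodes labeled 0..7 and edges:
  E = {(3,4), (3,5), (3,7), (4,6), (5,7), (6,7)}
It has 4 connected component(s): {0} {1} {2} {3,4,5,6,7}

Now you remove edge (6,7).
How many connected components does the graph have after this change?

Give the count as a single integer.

Initial component count: 4
Remove (6,7): not a bridge. Count unchanged: 4.
  After removal, components: {0} {1} {2} {3,4,5,6,7}
New component count: 4

Answer: 4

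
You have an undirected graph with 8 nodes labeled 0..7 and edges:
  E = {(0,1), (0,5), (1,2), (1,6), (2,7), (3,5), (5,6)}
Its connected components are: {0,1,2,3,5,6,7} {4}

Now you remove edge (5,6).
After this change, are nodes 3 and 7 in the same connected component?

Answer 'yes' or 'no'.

Initial components: {0,1,2,3,5,6,7} {4}
Removing edge (5,6): not a bridge — component count unchanged at 2.
New components: {0,1,2,3,5,6,7} {4}
Are 3 and 7 in the same component? yes

Answer: yes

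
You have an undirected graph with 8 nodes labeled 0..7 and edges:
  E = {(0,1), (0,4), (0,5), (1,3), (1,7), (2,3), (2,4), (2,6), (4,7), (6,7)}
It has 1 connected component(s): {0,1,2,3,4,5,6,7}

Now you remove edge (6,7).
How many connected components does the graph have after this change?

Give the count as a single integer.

Answer: 1

Derivation:
Initial component count: 1
Remove (6,7): not a bridge. Count unchanged: 1.
  After removal, components: {0,1,2,3,4,5,6,7}
New component count: 1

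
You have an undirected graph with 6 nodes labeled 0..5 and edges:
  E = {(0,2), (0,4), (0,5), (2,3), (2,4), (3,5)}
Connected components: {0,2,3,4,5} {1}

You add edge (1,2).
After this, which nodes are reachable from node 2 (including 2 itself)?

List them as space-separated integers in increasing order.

Answer: 0 1 2 3 4 5

Derivation:
Before: nodes reachable from 2: {0,2,3,4,5}
Adding (1,2): merges 2's component with another. Reachability grows.
After: nodes reachable from 2: {0,1,2,3,4,5}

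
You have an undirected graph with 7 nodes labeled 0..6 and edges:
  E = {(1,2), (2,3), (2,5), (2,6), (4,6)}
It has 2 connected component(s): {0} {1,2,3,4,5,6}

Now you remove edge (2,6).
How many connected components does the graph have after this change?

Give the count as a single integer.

Answer: 3

Derivation:
Initial component count: 2
Remove (2,6): it was a bridge. Count increases: 2 -> 3.
  After removal, components: {0} {1,2,3,5} {4,6}
New component count: 3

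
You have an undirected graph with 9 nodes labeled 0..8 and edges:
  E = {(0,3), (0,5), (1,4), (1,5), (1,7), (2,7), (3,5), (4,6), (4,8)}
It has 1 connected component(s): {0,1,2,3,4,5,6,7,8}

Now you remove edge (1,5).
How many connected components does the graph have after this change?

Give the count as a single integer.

Answer: 2

Derivation:
Initial component count: 1
Remove (1,5): it was a bridge. Count increases: 1 -> 2.
  After removal, components: {0,3,5} {1,2,4,6,7,8}
New component count: 2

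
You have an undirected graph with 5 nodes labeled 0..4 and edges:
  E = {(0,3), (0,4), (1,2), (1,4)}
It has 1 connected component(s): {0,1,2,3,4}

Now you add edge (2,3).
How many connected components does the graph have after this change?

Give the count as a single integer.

Initial component count: 1
Add (2,3): endpoints already in same component. Count unchanged: 1.
New component count: 1

Answer: 1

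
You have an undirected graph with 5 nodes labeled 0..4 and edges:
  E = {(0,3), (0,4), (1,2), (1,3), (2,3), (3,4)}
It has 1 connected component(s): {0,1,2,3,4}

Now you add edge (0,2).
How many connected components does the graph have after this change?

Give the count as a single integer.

Answer: 1

Derivation:
Initial component count: 1
Add (0,2): endpoints already in same component. Count unchanged: 1.
New component count: 1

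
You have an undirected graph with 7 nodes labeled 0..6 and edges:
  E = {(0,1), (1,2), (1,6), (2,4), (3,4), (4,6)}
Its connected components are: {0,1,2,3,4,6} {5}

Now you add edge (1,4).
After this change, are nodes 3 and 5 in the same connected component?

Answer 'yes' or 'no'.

Answer: no

Derivation:
Initial components: {0,1,2,3,4,6} {5}
Adding edge (1,4): both already in same component {0,1,2,3,4,6}. No change.
New components: {0,1,2,3,4,6} {5}
Are 3 and 5 in the same component? no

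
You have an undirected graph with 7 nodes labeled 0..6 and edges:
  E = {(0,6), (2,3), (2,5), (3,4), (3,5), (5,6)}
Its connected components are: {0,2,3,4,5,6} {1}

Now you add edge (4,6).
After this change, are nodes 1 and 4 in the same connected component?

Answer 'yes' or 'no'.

Answer: no

Derivation:
Initial components: {0,2,3,4,5,6} {1}
Adding edge (4,6): both already in same component {0,2,3,4,5,6}. No change.
New components: {0,2,3,4,5,6} {1}
Are 1 and 4 in the same component? no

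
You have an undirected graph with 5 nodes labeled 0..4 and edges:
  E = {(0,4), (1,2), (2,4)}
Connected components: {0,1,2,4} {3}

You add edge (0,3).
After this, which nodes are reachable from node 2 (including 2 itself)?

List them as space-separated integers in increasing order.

Before: nodes reachable from 2: {0,1,2,4}
Adding (0,3): merges 2's component with another. Reachability grows.
After: nodes reachable from 2: {0,1,2,3,4}

Answer: 0 1 2 3 4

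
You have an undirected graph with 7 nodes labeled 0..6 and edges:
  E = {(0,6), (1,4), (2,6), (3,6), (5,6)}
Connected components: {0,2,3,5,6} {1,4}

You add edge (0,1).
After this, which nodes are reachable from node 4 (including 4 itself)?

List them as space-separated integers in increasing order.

Before: nodes reachable from 4: {1,4}
Adding (0,1): merges 4's component with another. Reachability grows.
After: nodes reachable from 4: {0,1,2,3,4,5,6}

Answer: 0 1 2 3 4 5 6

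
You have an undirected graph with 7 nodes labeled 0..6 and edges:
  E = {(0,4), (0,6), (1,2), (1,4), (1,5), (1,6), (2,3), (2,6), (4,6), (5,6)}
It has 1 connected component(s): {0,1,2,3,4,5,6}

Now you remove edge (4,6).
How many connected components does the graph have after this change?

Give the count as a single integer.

Initial component count: 1
Remove (4,6): not a bridge. Count unchanged: 1.
  After removal, components: {0,1,2,3,4,5,6}
New component count: 1

Answer: 1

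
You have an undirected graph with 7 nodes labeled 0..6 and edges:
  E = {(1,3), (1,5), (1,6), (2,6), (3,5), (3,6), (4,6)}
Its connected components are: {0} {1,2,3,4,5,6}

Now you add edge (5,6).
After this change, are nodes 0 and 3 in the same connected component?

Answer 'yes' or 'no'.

Initial components: {0} {1,2,3,4,5,6}
Adding edge (5,6): both already in same component {1,2,3,4,5,6}. No change.
New components: {0} {1,2,3,4,5,6}
Are 0 and 3 in the same component? no

Answer: no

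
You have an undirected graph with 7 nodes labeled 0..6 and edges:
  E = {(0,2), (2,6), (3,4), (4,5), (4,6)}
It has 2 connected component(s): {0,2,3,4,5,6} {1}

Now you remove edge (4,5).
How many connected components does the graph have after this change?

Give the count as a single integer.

Initial component count: 2
Remove (4,5): it was a bridge. Count increases: 2 -> 3.
  After removal, components: {0,2,3,4,6} {1} {5}
New component count: 3

Answer: 3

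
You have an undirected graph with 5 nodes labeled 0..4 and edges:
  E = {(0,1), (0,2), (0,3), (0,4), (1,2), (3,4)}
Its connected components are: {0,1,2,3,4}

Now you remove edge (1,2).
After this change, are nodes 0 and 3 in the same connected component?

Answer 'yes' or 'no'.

Initial components: {0,1,2,3,4}
Removing edge (1,2): not a bridge — component count unchanged at 1.
New components: {0,1,2,3,4}
Are 0 and 3 in the same component? yes

Answer: yes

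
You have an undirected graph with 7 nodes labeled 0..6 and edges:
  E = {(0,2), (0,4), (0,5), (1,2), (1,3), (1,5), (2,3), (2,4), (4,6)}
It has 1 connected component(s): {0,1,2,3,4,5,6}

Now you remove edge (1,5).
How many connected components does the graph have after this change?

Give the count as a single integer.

Initial component count: 1
Remove (1,5): not a bridge. Count unchanged: 1.
  After removal, components: {0,1,2,3,4,5,6}
New component count: 1

Answer: 1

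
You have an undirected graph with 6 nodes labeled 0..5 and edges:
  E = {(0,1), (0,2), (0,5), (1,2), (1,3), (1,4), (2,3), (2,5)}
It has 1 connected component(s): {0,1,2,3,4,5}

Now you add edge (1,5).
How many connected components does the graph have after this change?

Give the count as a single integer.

Answer: 1

Derivation:
Initial component count: 1
Add (1,5): endpoints already in same component. Count unchanged: 1.
New component count: 1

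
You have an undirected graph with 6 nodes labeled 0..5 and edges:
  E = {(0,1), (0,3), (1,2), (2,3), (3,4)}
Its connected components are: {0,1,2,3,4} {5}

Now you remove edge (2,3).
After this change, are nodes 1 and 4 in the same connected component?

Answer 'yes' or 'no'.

Answer: yes

Derivation:
Initial components: {0,1,2,3,4} {5}
Removing edge (2,3): not a bridge — component count unchanged at 2.
New components: {0,1,2,3,4} {5}
Are 1 and 4 in the same component? yes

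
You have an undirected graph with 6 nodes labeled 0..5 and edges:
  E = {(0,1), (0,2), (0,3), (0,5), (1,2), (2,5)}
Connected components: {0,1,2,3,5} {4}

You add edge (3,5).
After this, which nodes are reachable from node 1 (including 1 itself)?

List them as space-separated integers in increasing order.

Before: nodes reachable from 1: {0,1,2,3,5}
Adding (3,5): both endpoints already in same component. Reachability from 1 unchanged.
After: nodes reachable from 1: {0,1,2,3,5}

Answer: 0 1 2 3 5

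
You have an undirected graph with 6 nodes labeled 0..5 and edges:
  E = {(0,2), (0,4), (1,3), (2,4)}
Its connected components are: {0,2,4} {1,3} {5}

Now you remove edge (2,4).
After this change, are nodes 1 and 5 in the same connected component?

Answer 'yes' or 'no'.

Answer: no

Derivation:
Initial components: {0,2,4} {1,3} {5}
Removing edge (2,4): not a bridge — component count unchanged at 3.
New components: {0,2,4} {1,3} {5}
Are 1 and 5 in the same component? no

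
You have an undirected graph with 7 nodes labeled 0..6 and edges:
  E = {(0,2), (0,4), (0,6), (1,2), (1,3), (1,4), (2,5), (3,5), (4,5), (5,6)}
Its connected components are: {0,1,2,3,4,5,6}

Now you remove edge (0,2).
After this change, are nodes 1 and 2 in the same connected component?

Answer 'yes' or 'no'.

Answer: yes

Derivation:
Initial components: {0,1,2,3,4,5,6}
Removing edge (0,2): not a bridge — component count unchanged at 1.
New components: {0,1,2,3,4,5,6}
Are 1 and 2 in the same component? yes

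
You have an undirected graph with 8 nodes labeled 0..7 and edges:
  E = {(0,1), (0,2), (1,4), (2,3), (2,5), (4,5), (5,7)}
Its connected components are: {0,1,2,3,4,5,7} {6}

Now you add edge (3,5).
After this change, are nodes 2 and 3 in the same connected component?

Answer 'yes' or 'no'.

Initial components: {0,1,2,3,4,5,7} {6}
Adding edge (3,5): both already in same component {0,1,2,3,4,5,7}. No change.
New components: {0,1,2,3,4,5,7} {6}
Are 2 and 3 in the same component? yes

Answer: yes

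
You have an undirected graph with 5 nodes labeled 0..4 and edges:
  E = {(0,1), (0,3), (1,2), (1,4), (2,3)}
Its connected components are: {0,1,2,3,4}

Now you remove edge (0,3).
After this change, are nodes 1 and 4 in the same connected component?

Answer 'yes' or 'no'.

Initial components: {0,1,2,3,4}
Removing edge (0,3): not a bridge — component count unchanged at 1.
New components: {0,1,2,3,4}
Are 1 and 4 in the same component? yes

Answer: yes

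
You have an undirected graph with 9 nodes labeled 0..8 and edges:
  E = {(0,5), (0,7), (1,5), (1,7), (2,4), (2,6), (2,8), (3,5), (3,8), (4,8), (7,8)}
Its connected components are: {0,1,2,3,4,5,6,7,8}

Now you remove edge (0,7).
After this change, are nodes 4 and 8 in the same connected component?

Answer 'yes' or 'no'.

Answer: yes

Derivation:
Initial components: {0,1,2,3,4,5,6,7,8}
Removing edge (0,7): not a bridge — component count unchanged at 1.
New components: {0,1,2,3,4,5,6,7,8}
Are 4 and 8 in the same component? yes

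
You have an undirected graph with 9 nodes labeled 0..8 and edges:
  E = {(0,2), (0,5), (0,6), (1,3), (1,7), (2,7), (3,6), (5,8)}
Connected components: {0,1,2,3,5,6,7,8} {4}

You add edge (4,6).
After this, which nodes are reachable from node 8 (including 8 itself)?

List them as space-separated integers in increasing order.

Before: nodes reachable from 8: {0,1,2,3,5,6,7,8}
Adding (4,6): merges 8's component with another. Reachability grows.
After: nodes reachable from 8: {0,1,2,3,4,5,6,7,8}

Answer: 0 1 2 3 4 5 6 7 8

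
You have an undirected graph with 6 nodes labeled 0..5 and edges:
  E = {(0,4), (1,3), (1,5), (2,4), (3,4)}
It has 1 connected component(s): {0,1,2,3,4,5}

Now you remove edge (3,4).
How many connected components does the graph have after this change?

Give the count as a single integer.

Initial component count: 1
Remove (3,4): it was a bridge. Count increases: 1 -> 2.
  After removal, components: {0,2,4} {1,3,5}
New component count: 2

Answer: 2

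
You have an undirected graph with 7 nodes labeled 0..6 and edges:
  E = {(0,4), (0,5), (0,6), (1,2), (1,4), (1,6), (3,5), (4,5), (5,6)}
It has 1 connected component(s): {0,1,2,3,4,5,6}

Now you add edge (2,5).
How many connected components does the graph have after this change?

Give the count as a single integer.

Initial component count: 1
Add (2,5): endpoints already in same component. Count unchanged: 1.
New component count: 1

Answer: 1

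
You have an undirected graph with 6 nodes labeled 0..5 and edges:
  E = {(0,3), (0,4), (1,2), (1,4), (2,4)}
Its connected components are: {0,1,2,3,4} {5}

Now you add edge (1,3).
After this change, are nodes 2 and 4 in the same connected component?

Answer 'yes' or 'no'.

Answer: yes

Derivation:
Initial components: {0,1,2,3,4} {5}
Adding edge (1,3): both already in same component {0,1,2,3,4}. No change.
New components: {0,1,2,3,4} {5}
Are 2 and 4 in the same component? yes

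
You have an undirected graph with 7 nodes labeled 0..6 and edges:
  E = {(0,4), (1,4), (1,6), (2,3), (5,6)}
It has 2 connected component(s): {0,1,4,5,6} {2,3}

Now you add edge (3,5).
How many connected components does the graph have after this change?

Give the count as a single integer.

Answer: 1

Derivation:
Initial component count: 2
Add (3,5): merges two components. Count decreases: 2 -> 1.
New component count: 1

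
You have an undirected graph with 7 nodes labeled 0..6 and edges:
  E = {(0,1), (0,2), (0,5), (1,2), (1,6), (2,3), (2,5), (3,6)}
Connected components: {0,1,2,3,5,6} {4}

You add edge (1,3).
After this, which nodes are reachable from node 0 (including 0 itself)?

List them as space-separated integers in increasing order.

Answer: 0 1 2 3 5 6

Derivation:
Before: nodes reachable from 0: {0,1,2,3,5,6}
Adding (1,3): both endpoints already in same component. Reachability from 0 unchanged.
After: nodes reachable from 0: {0,1,2,3,5,6}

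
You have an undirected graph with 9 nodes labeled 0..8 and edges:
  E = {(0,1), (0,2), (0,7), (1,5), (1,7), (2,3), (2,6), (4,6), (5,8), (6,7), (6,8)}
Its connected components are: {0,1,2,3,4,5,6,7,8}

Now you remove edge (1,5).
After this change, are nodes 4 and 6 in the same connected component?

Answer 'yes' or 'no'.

Answer: yes

Derivation:
Initial components: {0,1,2,3,4,5,6,7,8}
Removing edge (1,5): not a bridge — component count unchanged at 1.
New components: {0,1,2,3,4,5,6,7,8}
Are 4 and 6 in the same component? yes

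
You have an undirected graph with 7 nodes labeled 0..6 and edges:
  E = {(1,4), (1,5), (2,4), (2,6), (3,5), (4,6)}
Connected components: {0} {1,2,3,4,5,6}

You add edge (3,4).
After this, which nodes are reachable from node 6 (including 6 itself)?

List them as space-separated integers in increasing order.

Before: nodes reachable from 6: {1,2,3,4,5,6}
Adding (3,4): both endpoints already in same component. Reachability from 6 unchanged.
After: nodes reachable from 6: {1,2,3,4,5,6}

Answer: 1 2 3 4 5 6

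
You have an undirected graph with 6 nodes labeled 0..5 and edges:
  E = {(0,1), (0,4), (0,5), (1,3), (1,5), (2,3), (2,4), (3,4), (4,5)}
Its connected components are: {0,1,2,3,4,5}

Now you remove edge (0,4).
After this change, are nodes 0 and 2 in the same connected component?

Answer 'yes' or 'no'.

Initial components: {0,1,2,3,4,5}
Removing edge (0,4): not a bridge — component count unchanged at 1.
New components: {0,1,2,3,4,5}
Are 0 and 2 in the same component? yes

Answer: yes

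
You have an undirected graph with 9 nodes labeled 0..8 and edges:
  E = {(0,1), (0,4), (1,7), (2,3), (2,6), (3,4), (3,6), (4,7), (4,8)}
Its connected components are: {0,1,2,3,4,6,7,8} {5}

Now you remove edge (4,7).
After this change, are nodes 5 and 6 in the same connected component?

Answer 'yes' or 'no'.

Initial components: {0,1,2,3,4,6,7,8} {5}
Removing edge (4,7): not a bridge — component count unchanged at 2.
New components: {0,1,2,3,4,6,7,8} {5}
Are 5 and 6 in the same component? no

Answer: no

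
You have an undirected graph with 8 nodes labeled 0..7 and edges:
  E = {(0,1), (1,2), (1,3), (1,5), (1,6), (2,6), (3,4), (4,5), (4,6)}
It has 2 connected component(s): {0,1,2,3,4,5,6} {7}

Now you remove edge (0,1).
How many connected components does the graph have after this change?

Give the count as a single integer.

Answer: 3

Derivation:
Initial component count: 2
Remove (0,1): it was a bridge. Count increases: 2 -> 3.
  After removal, components: {0} {1,2,3,4,5,6} {7}
New component count: 3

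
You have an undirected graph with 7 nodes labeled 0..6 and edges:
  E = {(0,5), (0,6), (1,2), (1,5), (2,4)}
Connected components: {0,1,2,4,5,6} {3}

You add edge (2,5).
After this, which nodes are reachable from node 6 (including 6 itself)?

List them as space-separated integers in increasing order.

Before: nodes reachable from 6: {0,1,2,4,5,6}
Adding (2,5): both endpoints already in same component. Reachability from 6 unchanged.
After: nodes reachable from 6: {0,1,2,4,5,6}

Answer: 0 1 2 4 5 6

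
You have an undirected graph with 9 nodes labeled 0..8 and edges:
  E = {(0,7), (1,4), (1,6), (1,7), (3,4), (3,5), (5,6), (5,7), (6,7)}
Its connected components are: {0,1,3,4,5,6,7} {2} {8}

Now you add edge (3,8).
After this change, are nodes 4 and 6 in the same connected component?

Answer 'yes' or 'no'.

Initial components: {0,1,3,4,5,6,7} {2} {8}
Adding edge (3,8): merges {0,1,3,4,5,6,7} and {8}.
New components: {0,1,3,4,5,6,7,8} {2}
Are 4 and 6 in the same component? yes

Answer: yes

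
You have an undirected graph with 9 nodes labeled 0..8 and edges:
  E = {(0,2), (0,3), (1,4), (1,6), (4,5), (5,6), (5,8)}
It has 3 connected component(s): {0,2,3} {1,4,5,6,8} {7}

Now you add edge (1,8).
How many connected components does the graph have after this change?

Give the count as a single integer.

Initial component count: 3
Add (1,8): endpoints already in same component. Count unchanged: 3.
New component count: 3

Answer: 3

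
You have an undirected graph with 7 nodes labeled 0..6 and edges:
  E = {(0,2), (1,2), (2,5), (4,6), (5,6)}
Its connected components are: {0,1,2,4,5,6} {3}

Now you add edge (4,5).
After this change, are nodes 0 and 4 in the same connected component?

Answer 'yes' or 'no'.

Initial components: {0,1,2,4,5,6} {3}
Adding edge (4,5): both already in same component {0,1,2,4,5,6}. No change.
New components: {0,1,2,4,5,6} {3}
Are 0 and 4 in the same component? yes

Answer: yes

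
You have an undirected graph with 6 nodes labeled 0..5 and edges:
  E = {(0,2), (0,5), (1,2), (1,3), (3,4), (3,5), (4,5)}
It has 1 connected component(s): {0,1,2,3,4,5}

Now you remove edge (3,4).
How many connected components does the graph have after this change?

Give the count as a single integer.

Answer: 1

Derivation:
Initial component count: 1
Remove (3,4): not a bridge. Count unchanged: 1.
  After removal, components: {0,1,2,3,4,5}
New component count: 1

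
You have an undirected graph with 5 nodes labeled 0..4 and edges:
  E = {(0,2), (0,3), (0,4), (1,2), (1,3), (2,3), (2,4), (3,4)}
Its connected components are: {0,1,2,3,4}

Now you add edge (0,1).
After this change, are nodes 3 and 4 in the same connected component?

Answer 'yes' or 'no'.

Initial components: {0,1,2,3,4}
Adding edge (0,1): both already in same component {0,1,2,3,4}. No change.
New components: {0,1,2,3,4}
Are 3 and 4 in the same component? yes

Answer: yes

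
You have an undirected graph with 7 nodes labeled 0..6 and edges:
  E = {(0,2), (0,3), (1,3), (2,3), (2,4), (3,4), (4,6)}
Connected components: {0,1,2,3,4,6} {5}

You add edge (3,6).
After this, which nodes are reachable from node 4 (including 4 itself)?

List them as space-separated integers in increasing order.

Before: nodes reachable from 4: {0,1,2,3,4,6}
Adding (3,6): both endpoints already in same component. Reachability from 4 unchanged.
After: nodes reachable from 4: {0,1,2,3,4,6}

Answer: 0 1 2 3 4 6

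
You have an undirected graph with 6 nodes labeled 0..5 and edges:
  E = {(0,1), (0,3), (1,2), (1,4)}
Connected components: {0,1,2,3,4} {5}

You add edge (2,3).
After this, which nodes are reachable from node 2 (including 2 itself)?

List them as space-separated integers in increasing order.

Before: nodes reachable from 2: {0,1,2,3,4}
Adding (2,3): both endpoints already in same component. Reachability from 2 unchanged.
After: nodes reachable from 2: {0,1,2,3,4}

Answer: 0 1 2 3 4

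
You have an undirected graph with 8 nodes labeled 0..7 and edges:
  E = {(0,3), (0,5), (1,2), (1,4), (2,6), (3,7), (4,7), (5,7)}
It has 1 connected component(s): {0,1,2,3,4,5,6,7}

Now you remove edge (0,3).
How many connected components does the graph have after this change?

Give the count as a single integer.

Initial component count: 1
Remove (0,3): not a bridge. Count unchanged: 1.
  After removal, components: {0,1,2,3,4,5,6,7}
New component count: 1

Answer: 1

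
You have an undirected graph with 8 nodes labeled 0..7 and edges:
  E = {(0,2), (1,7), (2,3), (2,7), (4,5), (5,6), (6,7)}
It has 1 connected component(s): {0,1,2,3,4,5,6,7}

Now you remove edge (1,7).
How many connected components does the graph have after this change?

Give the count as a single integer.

Answer: 2

Derivation:
Initial component count: 1
Remove (1,7): it was a bridge. Count increases: 1 -> 2.
  After removal, components: {0,2,3,4,5,6,7} {1}
New component count: 2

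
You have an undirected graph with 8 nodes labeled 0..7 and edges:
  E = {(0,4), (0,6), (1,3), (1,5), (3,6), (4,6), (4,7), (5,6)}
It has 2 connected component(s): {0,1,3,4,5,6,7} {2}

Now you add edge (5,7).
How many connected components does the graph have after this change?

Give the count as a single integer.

Answer: 2

Derivation:
Initial component count: 2
Add (5,7): endpoints already in same component. Count unchanged: 2.
New component count: 2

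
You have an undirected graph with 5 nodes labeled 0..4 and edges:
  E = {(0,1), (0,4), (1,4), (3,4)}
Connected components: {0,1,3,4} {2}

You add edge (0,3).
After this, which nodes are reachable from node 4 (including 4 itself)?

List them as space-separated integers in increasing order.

Answer: 0 1 3 4

Derivation:
Before: nodes reachable from 4: {0,1,3,4}
Adding (0,3): both endpoints already in same component. Reachability from 4 unchanged.
After: nodes reachable from 4: {0,1,3,4}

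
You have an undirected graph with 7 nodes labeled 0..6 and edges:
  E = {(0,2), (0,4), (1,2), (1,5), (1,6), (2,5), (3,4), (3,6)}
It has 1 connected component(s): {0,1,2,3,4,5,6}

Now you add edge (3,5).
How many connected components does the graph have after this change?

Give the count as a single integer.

Initial component count: 1
Add (3,5): endpoints already in same component. Count unchanged: 1.
New component count: 1

Answer: 1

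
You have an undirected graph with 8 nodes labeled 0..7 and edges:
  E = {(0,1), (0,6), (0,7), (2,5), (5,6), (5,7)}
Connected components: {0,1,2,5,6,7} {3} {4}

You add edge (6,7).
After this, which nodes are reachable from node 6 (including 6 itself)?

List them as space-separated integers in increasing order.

Answer: 0 1 2 5 6 7

Derivation:
Before: nodes reachable from 6: {0,1,2,5,6,7}
Adding (6,7): both endpoints already in same component. Reachability from 6 unchanged.
After: nodes reachable from 6: {0,1,2,5,6,7}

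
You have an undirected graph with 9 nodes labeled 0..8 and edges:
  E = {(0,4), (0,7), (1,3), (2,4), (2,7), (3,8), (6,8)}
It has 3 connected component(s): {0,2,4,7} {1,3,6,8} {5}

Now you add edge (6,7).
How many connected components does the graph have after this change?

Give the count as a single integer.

Initial component count: 3
Add (6,7): merges two components. Count decreases: 3 -> 2.
New component count: 2

Answer: 2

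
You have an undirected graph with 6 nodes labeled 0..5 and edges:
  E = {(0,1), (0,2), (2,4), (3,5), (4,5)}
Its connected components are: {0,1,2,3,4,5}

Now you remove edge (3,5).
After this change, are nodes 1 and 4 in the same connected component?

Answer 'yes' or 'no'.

Initial components: {0,1,2,3,4,5}
Removing edge (3,5): it was a bridge — component count 1 -> 2.
New components: {0,1,2,4,5} {3}
Are 1 and 4 in the same component? yes

Answer: yes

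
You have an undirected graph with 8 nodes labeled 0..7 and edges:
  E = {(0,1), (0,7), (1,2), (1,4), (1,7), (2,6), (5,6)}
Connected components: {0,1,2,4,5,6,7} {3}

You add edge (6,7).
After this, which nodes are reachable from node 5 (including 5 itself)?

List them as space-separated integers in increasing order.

Answer: 0 1 2 4 5 6 7

Derivation:
Before: nodes reachable from 5: {0,1,2,4,5,6,7}
Adding (6,7): both endpoints already in same component. Reachability from 5 unchanged.
After: nodes reachable from 5: {0,1,2,4,5,6,7}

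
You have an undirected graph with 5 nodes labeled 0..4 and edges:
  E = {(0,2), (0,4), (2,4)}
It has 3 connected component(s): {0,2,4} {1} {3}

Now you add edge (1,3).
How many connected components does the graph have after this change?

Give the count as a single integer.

Answer: 2

Derivation:
Initial component count: 3
Add (1,3): merges two components. Count decreases: 3 -> 2.
New component count: 2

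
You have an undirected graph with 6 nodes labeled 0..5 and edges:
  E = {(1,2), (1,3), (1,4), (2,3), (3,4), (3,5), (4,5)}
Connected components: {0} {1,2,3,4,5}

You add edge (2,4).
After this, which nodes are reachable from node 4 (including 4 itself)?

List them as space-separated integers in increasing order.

Before: nodes reachable from 4: {1,2,3,4,5}
Adding (2,4): both endpoints already in same component. Reachability from 4 unchanged.
After: nodes reachable from 4: {1,2,3,4,5}

Answer: 1 2 3 4 5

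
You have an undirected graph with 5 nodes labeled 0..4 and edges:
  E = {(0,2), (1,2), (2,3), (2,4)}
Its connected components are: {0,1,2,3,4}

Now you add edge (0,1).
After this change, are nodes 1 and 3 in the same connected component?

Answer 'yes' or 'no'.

Initial components: {0,1,2,3,4}
Adding edge (0,1): both already in same component {0,1,2,3,4}. No change.
New components: {0,1,2,3,4}
Are 1 and 3 in the same component? yes

Answer: yes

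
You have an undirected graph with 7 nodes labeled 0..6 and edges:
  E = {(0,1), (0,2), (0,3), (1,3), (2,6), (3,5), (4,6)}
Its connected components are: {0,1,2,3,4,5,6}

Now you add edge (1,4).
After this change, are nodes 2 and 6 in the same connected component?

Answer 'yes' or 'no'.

Answer: yes

Derivation:
Initial components: {0,1,2,3,4,5,6}
Adding edge (1,4): both already in same component {0,1,2,3,4,5,6}. No change.
New components: {0,1,2,3,4,5,6}
Are 2 and 6 in the same component? yes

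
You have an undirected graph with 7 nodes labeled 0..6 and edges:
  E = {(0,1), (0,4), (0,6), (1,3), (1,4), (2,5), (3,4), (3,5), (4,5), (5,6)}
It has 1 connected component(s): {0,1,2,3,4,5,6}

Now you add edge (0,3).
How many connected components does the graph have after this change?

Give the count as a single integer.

Initial component count: 1
Add (0,3): endpoints already in same component. Count unchanged: 1.
New component count: 1

Answer: 1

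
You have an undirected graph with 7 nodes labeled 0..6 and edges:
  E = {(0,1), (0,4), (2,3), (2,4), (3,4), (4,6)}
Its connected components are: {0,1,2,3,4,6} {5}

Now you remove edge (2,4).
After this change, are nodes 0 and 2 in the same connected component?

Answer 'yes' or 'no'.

Answer: yes

Derivation:
Initial components: {0,1,2,3,4,6} {5}
Removing edge (2,4): not a bridge — component count unchanged at 2.
New components: {0,1,2,3,4,6} {5}
Are 0 and 2 in the same component? yes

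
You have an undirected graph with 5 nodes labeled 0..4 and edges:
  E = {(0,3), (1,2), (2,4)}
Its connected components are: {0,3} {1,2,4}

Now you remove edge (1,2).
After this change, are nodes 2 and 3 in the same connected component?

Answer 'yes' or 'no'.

Answer: no

Derivation:
Initial components: {0,3} {1,2,4}
Removing edge (1,2): it was a bridge — component count 2 -> 3.
New components: {0,3} {1} {2,4}
Are 2 and 3 in the same component? no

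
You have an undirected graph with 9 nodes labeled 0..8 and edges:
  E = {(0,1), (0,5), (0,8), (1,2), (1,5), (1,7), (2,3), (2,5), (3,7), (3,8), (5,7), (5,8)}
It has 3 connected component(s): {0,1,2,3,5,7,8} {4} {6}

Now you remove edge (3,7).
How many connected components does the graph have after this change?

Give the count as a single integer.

Answer: 3

Derivation:
Initial component count: 3
Remove (3,7): not a bridge. Count unchanged: 3.
  After removal, components: {0,1,2,3,5,7,8} {4} {6}
New component count: 3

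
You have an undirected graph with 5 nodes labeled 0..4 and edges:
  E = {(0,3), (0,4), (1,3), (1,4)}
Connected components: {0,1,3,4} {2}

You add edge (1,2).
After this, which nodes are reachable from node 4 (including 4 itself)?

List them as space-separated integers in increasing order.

Answer: 0 1 2 3 4

Derivation:
Before: nodes reachable from 4: {0,1,3,4}
Adding (1,2): merges 4's component with another. Reachability grows.
After: nodes reachable from 4: {0,1,2,3,4}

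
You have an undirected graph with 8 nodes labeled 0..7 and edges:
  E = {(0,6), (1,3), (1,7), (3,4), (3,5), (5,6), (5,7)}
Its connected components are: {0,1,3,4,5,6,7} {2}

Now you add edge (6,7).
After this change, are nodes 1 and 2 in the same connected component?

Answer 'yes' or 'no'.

Initial components: {0,1,3,4,5,6,7} {2}
Adding edge (6,7): both already in same component {0,1,3,4,5,6,7}. No change.
New components: {0,1,3,4,5,6,7} {2}
Are 1 and 2 in the same component? no

Answer: no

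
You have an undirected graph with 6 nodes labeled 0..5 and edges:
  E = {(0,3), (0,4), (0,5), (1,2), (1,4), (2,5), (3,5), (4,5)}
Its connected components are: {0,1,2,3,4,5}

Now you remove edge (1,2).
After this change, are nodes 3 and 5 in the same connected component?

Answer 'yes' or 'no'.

Initial components: {0,1,2,3,4,5}
Removing edge (1,2): not a bridge — component count unchanged at 1.
New components: {0,1,2,3,4,5}
Are 3 and 5 in the same component? yes

Answer: yes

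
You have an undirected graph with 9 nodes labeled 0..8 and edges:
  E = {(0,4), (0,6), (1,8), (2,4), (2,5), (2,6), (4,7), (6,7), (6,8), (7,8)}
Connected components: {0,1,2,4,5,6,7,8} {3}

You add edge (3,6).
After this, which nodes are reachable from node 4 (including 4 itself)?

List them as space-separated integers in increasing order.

Answer: 0 1 2 3 4 5 6 7 8

Derivation:
Before: nodes reachable from 4: {0,1,2,4,5,6,7,8}
Adding (3,6): merges 4's component with another. Reachability grows.
After: nodes reachable from 4: {0,1,2,3,4,5,6,7,8}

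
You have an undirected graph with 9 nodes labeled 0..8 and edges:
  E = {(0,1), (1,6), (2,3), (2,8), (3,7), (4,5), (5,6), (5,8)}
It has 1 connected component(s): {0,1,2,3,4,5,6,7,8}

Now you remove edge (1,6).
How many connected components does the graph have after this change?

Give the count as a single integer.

Answer: 2

Derivation:
Initial component count: 1
Remove (1,6): it was a bridge. Count increases: 1 -> 2.
  After removal, components: {0,1} {2,3,4,5,6,7,8}
New component count: 2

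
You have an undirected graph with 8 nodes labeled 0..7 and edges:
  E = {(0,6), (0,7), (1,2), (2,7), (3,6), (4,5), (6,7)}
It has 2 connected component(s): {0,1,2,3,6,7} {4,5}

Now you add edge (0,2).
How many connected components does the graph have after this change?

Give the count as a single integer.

Answer: 2

Derivation:
Initial component count: 2
Add (0,2): endpoints already in same component. Count unchanged: 2.
New component count: 2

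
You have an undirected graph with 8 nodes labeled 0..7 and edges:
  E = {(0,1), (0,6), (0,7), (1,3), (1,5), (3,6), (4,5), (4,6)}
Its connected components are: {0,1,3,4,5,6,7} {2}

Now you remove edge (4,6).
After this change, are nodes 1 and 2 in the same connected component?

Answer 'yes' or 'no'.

Initial components: {0,1,3,4,5,6,7} {2}
Removing edge (4,6): not a bridge — component count unchanged at 2.
New components: {0,1,3,4,5,6,7} {2}
Are 1 and 2 in the same component? no

Answer: no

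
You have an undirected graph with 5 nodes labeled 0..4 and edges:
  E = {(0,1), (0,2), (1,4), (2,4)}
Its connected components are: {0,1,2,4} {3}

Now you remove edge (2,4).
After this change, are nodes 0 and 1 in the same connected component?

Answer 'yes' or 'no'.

Initial components: {0,1,2,4} {3}
Removing edge (2,4): not a bridge — component count unchanged at 2.
New components: {0,1,2,4} {3}
Are 0 and 1 in the same component? yes

Answer: yes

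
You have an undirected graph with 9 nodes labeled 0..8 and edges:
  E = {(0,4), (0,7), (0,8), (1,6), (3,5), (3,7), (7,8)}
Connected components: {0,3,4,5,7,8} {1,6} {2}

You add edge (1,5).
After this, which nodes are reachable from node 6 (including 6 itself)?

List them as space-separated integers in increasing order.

Before: nodes reachable from 6: {1,6}
Adding (1,5): merges 6's component with another. Reachability grows.
After: nodes reachable from 6: {0,1,3,4,5,6,7,8}

Answer: 0 1 3 4 5 6 7 8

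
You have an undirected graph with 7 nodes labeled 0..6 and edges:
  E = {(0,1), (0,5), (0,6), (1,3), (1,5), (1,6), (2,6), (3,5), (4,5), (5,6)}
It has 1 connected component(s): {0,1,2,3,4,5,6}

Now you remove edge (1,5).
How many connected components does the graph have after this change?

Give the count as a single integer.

Answer: 1

Derivation:
Initial component count: 1
Remove (1,5): not a bridge. Count unchanged: 1.
  After removal, components: {0,1,2,3,4,5,6}
New component count: 1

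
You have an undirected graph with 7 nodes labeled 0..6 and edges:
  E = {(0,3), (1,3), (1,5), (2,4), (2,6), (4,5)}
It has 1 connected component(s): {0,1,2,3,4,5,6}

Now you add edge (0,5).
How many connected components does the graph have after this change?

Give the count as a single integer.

Answer: 1

Derivation:
Initial component count: 1
Add (0,5): endpoints already in same component. Count unchanged: 1.
New component count: 1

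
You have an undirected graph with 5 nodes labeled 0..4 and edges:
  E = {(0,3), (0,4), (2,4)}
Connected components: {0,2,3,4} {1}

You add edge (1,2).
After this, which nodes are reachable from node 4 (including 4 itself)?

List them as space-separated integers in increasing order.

Answer: 0 1 2 3 4

Derivation:
Before: nodes reachable from 4: {0,2,3,4}
Adding (1,2): merges 4's component with another. Reachability grows.
After: nodes reachable from 4: {0,1,2,3,4}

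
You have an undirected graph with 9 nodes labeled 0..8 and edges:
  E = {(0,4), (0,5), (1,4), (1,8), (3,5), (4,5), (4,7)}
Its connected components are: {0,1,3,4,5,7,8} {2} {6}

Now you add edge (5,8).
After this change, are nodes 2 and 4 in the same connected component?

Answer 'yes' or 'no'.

Answer: no

Derivation:
Initial components: {0,1,3,4,5,7,8} {2} {6}
Adding edge (5,8): both already in same component {0,1,3,4,5,7,8}. No change.
New components: {0,1,3,4,5,7,8} {2} {6}
Are 2 and 4 in the same component? no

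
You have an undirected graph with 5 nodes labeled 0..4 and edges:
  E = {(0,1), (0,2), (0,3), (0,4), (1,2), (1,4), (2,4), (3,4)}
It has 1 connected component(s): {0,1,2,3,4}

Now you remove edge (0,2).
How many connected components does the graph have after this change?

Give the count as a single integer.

Initial component count: 1
Remove (0,2): not a bridge. Count unchanged: 1.
  After removal, components: {0,1,2,3,4}
New component count: 1

Answer: 1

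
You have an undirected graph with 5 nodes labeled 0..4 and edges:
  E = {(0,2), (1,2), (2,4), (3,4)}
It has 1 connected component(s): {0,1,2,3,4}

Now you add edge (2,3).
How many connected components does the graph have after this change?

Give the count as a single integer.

Answer: 1

Derivation:
Initial component count: 1
Add (2,3): endpoints already in same component. Count unchanged: 1.
New component count: 1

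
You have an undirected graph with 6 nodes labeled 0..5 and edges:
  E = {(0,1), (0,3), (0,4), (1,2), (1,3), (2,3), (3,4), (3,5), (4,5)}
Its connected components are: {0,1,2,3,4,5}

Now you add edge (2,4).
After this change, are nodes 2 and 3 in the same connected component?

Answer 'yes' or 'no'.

Answer: yes

Derivation:
Initial components: {0,1,2,3,4,5}
Adding edge (2,4): both already in same component {0,1,2,3,4,5}. No change.
New components: {0,1,2,3,4,5}
Are 2 and 3 in the same component? yes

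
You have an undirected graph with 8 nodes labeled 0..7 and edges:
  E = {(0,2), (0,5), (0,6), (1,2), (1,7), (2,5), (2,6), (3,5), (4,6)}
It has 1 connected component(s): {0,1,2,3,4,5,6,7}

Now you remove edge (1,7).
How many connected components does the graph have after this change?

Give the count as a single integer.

Initial component count: 1
Remove (1,7): it was a bridge. Count increases: 1 -> 2.
  After removal, components: {0,1,2,3,4,5,6} {7}
New component count: 2

Answer: 2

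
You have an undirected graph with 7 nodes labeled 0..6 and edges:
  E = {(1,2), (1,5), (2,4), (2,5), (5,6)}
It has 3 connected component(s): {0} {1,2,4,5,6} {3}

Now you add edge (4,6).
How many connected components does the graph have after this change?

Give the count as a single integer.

Answer: 3

Derivation:
Initial component count: 3
Add (4,6): endpoints already in same component. Count unchanged: 3.
New component count: 3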